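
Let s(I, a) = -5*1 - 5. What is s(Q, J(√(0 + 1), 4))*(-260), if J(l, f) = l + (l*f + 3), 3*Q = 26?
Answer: 2600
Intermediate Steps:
Q = 26/3 (Q = (⅓)*26 = 26/3 ≈ 8.6667)
J(l, f) = 3 + l + f*l (J(l, f) = l + (f*l + 3) = l + (3 + f*l) = 3 + l + f*l)
s(I, a) = -10 (s(I, a) = -5 - 5 = -10)
s(Q, J(√(0 + 1), 4))*(-260) = -10*(-260) = 2600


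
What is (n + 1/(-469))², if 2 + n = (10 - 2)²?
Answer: 845471929/219961 ≈ 3843.7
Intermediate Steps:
n = 62 (n = -2 + (10 - 2)² = -2 + 8² = -2 + 64 = 62)
(n + 1/(-469))² = (62 + 1/(-469))² = (62 - 1/469)² = (29077/469)² = 845471929/219961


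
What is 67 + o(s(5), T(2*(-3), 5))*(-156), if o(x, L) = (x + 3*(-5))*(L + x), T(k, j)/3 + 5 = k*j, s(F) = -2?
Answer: -283697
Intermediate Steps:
T(k, j) = -15 + 3*j*k (T(k, j) = -15 + 3*(k*j) = -15 + 3*(j*k) = -15 + 3*j*k)
o(x, L) = (-15 + x)*(L + x) (o(x, L) = (x - 15)*(L + x) = (-15 + x)*(L + x))
67 + o(s(5), T(2*(-3), 5))*(-156) = 67 + ((-2)**2 - 15*(-15 + 3*5*(2*(-3))) - 15*(-2) + (-15 + 3*5*(2*(-3)))*(-2))*(-156) = 67 + (4 - 15*(-15 + 3*5*(-6)) + 30 + (-15 + 3*5*(-6))*(-2))*(-156) = 67 + (4 - 15*(-15 - 90) + 30 + (-15 - 90)*(-2))*(-156) = 67 + (4 - 15*(-105) + 30 - 105*(-2))*(-156) = 67 + (4 + 1575 + 30 + 210)*(-156) = 67 + 1819*(-156) = 67 - 283764 = -283697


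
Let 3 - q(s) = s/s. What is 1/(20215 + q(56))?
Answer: 1/20217 ≈ 4.9463e-5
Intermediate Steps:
q(s) = 2 (q(s) = 3 - s/s = 3 - 1*1 = 3 - 1 = 2)
1/(20215 + q(56)) = 1/(20215 + 2) = 1/20217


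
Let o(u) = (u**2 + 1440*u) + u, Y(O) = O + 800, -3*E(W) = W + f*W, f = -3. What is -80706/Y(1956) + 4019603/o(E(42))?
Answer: 21314359/311428 ≈ 68.441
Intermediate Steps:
E(W) = 2*W/3 (E(W) = -(W - 3*W)/3 = -(-2)*W/3 = 2*W/3)
Y(O) = 800 + O
o(u) = u**2 + 1441*u
-80706/Y(1956) + 4019603/o(E(42)) = -80706/(800 + 1956) + 4019603/((((2/3)*42)*(1441 + (2/3)*42))) = -80706/2756 + 4019603/((28*(1441 + 28))) = -80706*1/2756 + 4019603/((28*1469)) = -40353/1378 + 4019603/41132 = -40353/1378 + 4019603*(1/41132) = -40353/1378 + 574229/5876 = 21314359/311428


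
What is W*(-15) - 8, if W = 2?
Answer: -38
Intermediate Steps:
W*(-15) - 8 = 2*(-15) - 8 = -30 - 8 = -38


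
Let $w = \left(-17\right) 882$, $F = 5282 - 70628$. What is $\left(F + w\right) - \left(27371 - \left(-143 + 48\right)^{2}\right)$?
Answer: $-98686$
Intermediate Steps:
$F = -65346$
$w = -14994$
$\left(F + w\right) - \left(27371 - \left(-143 + 48\right)^{2}\right) = \left(-65346 - 14994\right) - \left(27371 - \left(-143 + 48\right)^{2}\right) = -80340 - \left(27371 - \left(-95\right)^{2}\right) = -80340 + \left(-27371 + 9025\right) = -80340 - 18346 = -98686$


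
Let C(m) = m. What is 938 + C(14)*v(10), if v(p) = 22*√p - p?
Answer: 798 + 308*√10 ≈ 1772.0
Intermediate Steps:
v(p) = -p + 22*√p
938 + C(14)*v(10) = 938 + 14*(-1*10 + 22*√10) = 938 + 14*(-10 + 22*√10) = 938 + (-140 + 308*√10) = 798 + 308*√10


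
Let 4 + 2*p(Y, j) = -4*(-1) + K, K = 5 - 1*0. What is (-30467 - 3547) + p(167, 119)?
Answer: -68023/2 ≈ -34012.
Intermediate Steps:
K = 5 (K = 5 + 0 = 5)
p(Y, j) = 5/2 (p(Y, j) = -2 + (-4*(-1) + 5)/2 = -2 + (4 + 5)/2 = -2 + (½)*9 = -2 + 9/2 = 5/2)
(-30467 - 3547) + p(167, 119) = (-30467 - 3547) + 5/2 = -34014 + 5/2 = -68023/2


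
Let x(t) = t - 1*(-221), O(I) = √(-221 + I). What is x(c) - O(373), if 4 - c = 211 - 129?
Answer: 143 - 2*√38 ≈ 130.67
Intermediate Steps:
c = -78 (c = 4 - (211 - 129) = 4 - 1*82 = 4 - 82 = -78)
x(t) = 221 + t (x(t) = t + 221 = 221 + t)
x(c) - O(373) = (221 - 78) - √(-221 + 373) = 143 - √152 = 143 - 2*√38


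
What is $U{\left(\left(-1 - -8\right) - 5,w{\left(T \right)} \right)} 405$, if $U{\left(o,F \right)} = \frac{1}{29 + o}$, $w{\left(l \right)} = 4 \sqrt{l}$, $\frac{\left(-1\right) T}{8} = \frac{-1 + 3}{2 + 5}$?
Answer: $\frac{405}{31} \approx 13.065$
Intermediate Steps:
$T = - \frac{16}{7}$ ($T = - 8 \frac{-1 + 3}{2 + 5} = - 8 \cdot \frac{2}{7} = - 8 \cdot 2 \cdot \frac{1}{7} = \left(-8\right) \frac{2}{7} = - \frac{16}{7} \approx -2.2857$)
$U{\left(\left(-1 - -8\right) - 5,w{\left(T \right)} \right)} 405 = \frac{1}{29 - -2} \cdot 405 = \frac{1}{29 + \left(\left(-1 + 8\right) - 5\right)} 405 = \frac{1}{29 + \left(7 - 5\right)} 405 = \frac{1}{29 + 2} \cdot 405 = \frac{1}{31} \cdot 405 = \frac{405}{31}$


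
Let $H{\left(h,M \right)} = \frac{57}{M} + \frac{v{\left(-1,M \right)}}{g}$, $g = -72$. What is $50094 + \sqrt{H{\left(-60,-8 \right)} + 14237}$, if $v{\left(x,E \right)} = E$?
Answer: $50094 + \frac{\sqrt{2049118}}{12} \approx 50213.0$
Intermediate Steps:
$H{\left(h,M \right)} = \frac{57}{M} - \frac{M}{72}$ ($H{\left(h,M \right)} = \frac{57}{M} + \frac{M}{-72} = \frac{57}{M} + M \left(- \frac{1}{72}\right) = \frac{57}{M} - \frac{M}{72}$)
$50094 + \sqrt{H{\left(-60,-8 \right)} + 14237} = 50094 + \sqrt{\left(\frac{57}{-8} - - \frac{1}{9}\right) + 14237} = 50094 + \sqrt{\left(57 \left(- \frac{1}{8}\right) + \frac{1}{9}\right) + 14237} = 50094 + \sqrt{\left(- \frac{57}{8} + \frac{1}{9}\right) + 14237} = 50094 + \sqrt{- \frac{505}{72} + 14237} = 50094 + \sqrt{\frac{1024559}{72}} = 50094 + \frac{\sqrt{2049118}}{12}$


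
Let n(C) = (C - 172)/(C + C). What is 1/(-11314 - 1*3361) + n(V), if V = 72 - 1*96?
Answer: 719063/176100 ≈ 4.0833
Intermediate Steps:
V = -24 (V = 72 - 96 = -24)
n(C) = (-172 + C)/(2*C) (n(C) = (-172 + C)/((2*C)) = (-172 + C)*(1/(2*C)) = (-172 + C)/(2*C))
1/(-11314 - 1*3361) + n(V) = 1/(-11314 - 1*3361) + (1/2)*(-172 - 24)/(-24) = 1/(-11314 - 3361) + (1/2)*(-1/24)*(-196) = 1/(-14675) + 49/12 = -1/14675 + 49/12 = 719063/176100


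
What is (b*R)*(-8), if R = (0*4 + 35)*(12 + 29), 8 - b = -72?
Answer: -918400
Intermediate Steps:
b = 80 (b = 8 - 1*(-72) = 8 + 72 = 80)
R = 1435 (R = (0 + 35)*41 = 35*41 = 1435)
(b*R)*(-8) = (80*1435)*(-8) = 114800*(-8) = -918400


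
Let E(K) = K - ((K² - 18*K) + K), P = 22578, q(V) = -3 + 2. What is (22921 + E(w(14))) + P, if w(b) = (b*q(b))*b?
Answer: 3555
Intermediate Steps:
q(V) = -1
w(b) = -b² (w(b) = (b*(-1))*b = (-b)*b = -b²)
E(K) = -K² + 18*K (E(K) = K - (K² - 17*K) = K + (-K² + 17*K) = -K² + 18*K)
(22921 + E(w(14))) + P = (22921 + (-1*14²)*(18 - (-1)*14²)) + 22578 = (22921 + (-1*196)*(18 - (-1)*196)) + 22578 = (22921 - 196*(18 - 1*(-196))) + 22578 = (22921 - 196*(18 + 196)) + 22578 = (22921 - 196*214) + 22578 = (22921 - 41944) + 22578 = -19023 + 22578 = 3555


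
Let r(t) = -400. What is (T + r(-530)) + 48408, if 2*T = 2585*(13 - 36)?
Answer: 36561/2 ≈ 18281.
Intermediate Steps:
T = -59455/2 (T = (2585*(13 - 36))/2 = (2585*(-23))/2 = (½)*(-59455) = -59455/2 ≈ -29728.)
(T + r(-530)) + 48408 = (-59455/2 - 400) + 48408 = -60255/2 + 48408 = 36561/2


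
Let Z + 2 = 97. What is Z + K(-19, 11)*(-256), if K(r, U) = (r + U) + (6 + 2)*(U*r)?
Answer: 430175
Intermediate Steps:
Z = 95 (Z = -2 + 97 = 95)
K(r, U) = U + r + 8*U*r (K(r, U) = (U + r) + 8*(U*r) = (U + r) + 8*U*r = U + r + 8*U*r)
Z + K(-19, 11)*(-256) = 95 + (11 - 19 + 8*11*(-19))*(-256) = 95 + (11 - 19 - 1672)*(-256) = 95 - 1680*(-256) = 95 + 430080 = 430175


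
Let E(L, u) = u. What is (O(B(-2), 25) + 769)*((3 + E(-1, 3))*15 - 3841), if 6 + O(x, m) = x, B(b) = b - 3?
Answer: -2843258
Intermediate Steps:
B(b) = -3 + b
O(x, m) = -6 + x
(O(B(-2), 25) + 769)*((3 + E(-1, 3))*15 - 3841) = ((-6 + (-3 - 2)) + 769)*((3 + 3)*15 - 3841) = ((-6 - 5) + 769)*(6*15 - 3841) = (-11 + 769)*(90 - 3841) = 758*(-3751) = -2843258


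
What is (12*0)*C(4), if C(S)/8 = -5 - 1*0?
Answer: 0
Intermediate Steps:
C(S) = -40 (C(S) = 8*(-5 - 1*0) = 8*(-5 + 0) = 8*(-5) = -40)
(12*0)*C(4) = (12*0)*(-40) = 0*(-40) = 0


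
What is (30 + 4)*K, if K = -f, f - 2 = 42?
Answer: -1496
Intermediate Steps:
f = 44 (f = 2 + 42 = 44)
K = -44 (K = -1*44 = -44)
(30 + 4)*K = (30 + 4)*(-44) = 34*(-44) = -1496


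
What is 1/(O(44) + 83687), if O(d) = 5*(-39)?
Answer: 1/83492 ≈ 1.1977e-5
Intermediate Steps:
O(d) = -195
1/(O(44) + 83687) = 1/(-195 + 83687) = 1/83492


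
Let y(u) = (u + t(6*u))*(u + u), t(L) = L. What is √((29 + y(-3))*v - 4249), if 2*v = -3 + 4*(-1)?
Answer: 37*I*√14/2 ≈ 69.221*I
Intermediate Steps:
v = -7/2 (v = (-3 + 4*(-1))/2 = (-3 - 4)/2 = (½)*(-7) = -7/2 ≈ -3.5000)
y(u) = 14*u² (y(u) = (u + 6*u)*(u + u) = (7*u)*(2*u) = 14*u²)
√((29 + y(-3))*v - 4249) = √((29 + 14*(-3)²)*(-7/2) - 4249) = √((29 + 14*9)*(-7/2) - 4249) = √((29 + 126)*(-7/2) - 4249) = √(155*(-7/2) - 4249) = √(-1085/2 - 4249) = √(-9583/2) = 37*I*√14/2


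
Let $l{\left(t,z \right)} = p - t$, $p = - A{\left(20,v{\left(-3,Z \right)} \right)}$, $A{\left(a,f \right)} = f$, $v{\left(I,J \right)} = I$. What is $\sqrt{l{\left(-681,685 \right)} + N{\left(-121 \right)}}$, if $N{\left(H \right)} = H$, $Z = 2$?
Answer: $\sqrt{563} \approx 23.728$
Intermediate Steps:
$p = 3$ ($p = \left(-1\right) \left(-3\right) = 3$)
$l{\left(t,z \right)} = 3 - t$
$\sqrt{l{\left(-681,685 \right)} + N{\left(-121 \right)}} = \sqrt{\left(3 - -681\right) - 121} = \sqrt{\left(3 + 681\right) - 121} = \sqrt{684 - 121} = \sqrt{563}$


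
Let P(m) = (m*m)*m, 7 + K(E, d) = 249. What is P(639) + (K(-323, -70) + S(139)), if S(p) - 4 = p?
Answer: 260917504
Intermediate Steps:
K(E, d) = 242 (K(E, d) = -7 + 249 = 242)
S(p) = 4 + p
P(m) = m³ (P(m) = m²*m = m³)
P(639) + (K(-323, -70) + S(139)) = 639³ + (242 + (4 + 139)) = 260917119 + (242 + 143) = 260917119 + 385 = 260917504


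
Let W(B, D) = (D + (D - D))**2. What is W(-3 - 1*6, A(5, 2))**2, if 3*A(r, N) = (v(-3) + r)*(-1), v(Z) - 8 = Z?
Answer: 10000/81 ≈ 123.46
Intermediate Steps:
v(Z) = 8 + Z
A(r, N) = -5/3 - r/3 (A(r, N) = (((8 - 3) + r)*(-1))/3 = ((5 + r)*(-1))/3 = (-5 - r)/3 = -5/3 - r/3)
W(B, D) = D**2 (W(B, D) = (D + 0)**2 = D**2)
W(-3 - 1*6, A(5, 2))**2 = ((-5/3 - 1/3*5)**2)**2 = ((-5/3 - 5/3)**2)**2 = ((-10/3)**2)**2 = (100/9)**2 = 10000/81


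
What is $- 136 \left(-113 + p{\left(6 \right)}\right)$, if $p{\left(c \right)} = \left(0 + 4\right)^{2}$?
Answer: $13192$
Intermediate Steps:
$p{\left(c \right)} = 16$ ($p{\left(c \right)} = 4^{2} = 16$)
$- 136 \left(-113 + p{\left(6 \right)}\right) = - 136 \left(-113 + 16\right) = \left(-136\right) \left(-97\right) = 13192$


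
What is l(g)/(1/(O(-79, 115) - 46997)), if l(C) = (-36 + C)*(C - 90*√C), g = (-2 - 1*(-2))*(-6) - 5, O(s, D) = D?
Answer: -9610810 - 172994580*I*√5 ≈ -9.6108e+6 - 3.8683e+8*I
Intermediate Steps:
g = -5 (g = (-2 + 2)*(-6) - 5 = 0*(-6) - 5 = 0 - 5 = -5)
l(g)/(1/(O(-79, 115) - 46997)) = ((-5)² - (-450)*I*√5 - 36*(-5) + 3240*√(-5))/(1/(115 - 46997)) = (25 - (-450)*I*√5 + 180 + 3240*(I*√5))/(1/(-46882)) = (25 + 450*I*√5 + 180 + 3240*I*√5)/(-1/46882) = (205 + 3690*I*√5)*(-46882) = -9610810 - 172994580*I*√5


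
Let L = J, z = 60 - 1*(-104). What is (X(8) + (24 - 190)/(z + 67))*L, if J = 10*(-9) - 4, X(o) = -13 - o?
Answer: 471598/231 ≈ 2041.5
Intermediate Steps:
z = 164 (z = 60 + 104 = 164)
J = -94 (J = -90 - 4 = -94)
L = -94
(X(8) + (24 - 190)/(z + 67))*L = ((-13 - 1*8) + (24 - 190)/(164 + 67))*(-94) = ((-13 - 8) - 166/231)*(-94) = (-21 - 166*1/231)*(-94) = (-21 - 166/231)*(-94) = -5017/231*(-94) = 471598/231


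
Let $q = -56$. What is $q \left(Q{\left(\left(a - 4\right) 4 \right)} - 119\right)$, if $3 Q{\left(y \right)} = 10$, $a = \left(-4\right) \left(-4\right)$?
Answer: $\frac{19432}{3} \approx 6477.3$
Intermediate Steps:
$a = 16$
$Q{\left(y \right)} = \frac{10}{3}$ ($Q{\left(y \right)} = \frac{1}{3} \cdot 10 = \frac{10}{3}$)
$q \left(Q{\left(\left(a - 4\right) 4 \right)} - 119\right) = - 56 \left(\frac{10}{3} - 119\right) = \left(-56\right) \left(- \frac{347}{3}\right) = \frac{19432}{3}$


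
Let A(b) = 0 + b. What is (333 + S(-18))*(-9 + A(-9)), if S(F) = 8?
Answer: -6138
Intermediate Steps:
A(b) = b
(333 + S(-18))*(-9 + A(-9)) = (333 + 8)*(-9 - 9) = 341*(-18) = -6138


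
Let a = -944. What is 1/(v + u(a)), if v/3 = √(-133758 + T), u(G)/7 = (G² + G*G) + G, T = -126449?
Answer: 4156432/51827781692493 - I*√260207/51827781692493 ≈ 8.0197e-8 - 9.8423e-12*I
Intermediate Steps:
u(G) = 7*G + 14*G² (u(G) = 7*((G² + G*G) + G) = 7*((G² + G²) + G) = 7*(2*G² + G) = 7*(G + 2*G²) = 7*G + 14*G²)
v = 3*I*√260207 (v = 3*√(-133758 - 126449) = 3*√(-260207) = 3*(I*√260207) = 3*I*√260207 ≈ 1530.3*I)
1/(v + u(a)) = 1/(3*I*√260207 + 7*(-944)*(1 + 2*(-944))) = 1/(3*I*√260207 + 7*(-944)*(1 - 1888)) = 1/(3*I*√260207 + 7*(-944)*(-1887)) = 1/(3*I*√260207 + 12469296) = 1/(12469296 + 3*I*√260207)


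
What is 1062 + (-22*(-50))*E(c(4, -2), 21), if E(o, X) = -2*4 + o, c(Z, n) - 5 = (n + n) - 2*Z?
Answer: -15438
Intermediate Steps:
c(Z, n) = 5 - 2*Z + 2*n (c(Z, n) = 5 + ((n + n) - 2*Z) = 5 + (2*n - 2*Z) = 5 + (-2*Z + 2*n) = 5 - 2*Z + 2*n)
E(o, X) = -8 + o
1062 + (-22*(-50))*E(c(4, -2), 21) = 1062 + (-22*(-50))*(-8 + (5 - 2*4 + 2*(-2))) = 1062 + 1100*(-8 + (5 - 8 - 4)) = 1062 + 1100*(-8 - 7) = 1062 + 1100*(-15) = 1062 - 16500 = -15438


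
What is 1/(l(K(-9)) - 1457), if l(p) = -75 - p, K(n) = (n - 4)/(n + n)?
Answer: -18/27589 ≈ -0.00065243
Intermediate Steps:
K(n) = (-4 + n)/(2*n) (K(n) = (-4 + n)/((2*n)) = (-4 + n)*(1/(2*n)) = (-4 + n)/(2*n))
1/(l(K(-9)) - 1457) = 1/((-75 - (-4 - 9)/(2*(-9))) - 1457) = 1/((-75 - (-1)*(-13)/(2*9)) - 1457) = 1/((-75 - 1*13/18) - 1457) = 1/((-75 - 13/18) - 1457) = 1/(-1363/18 - 1457) = 1/(-27589/18) = -18/27589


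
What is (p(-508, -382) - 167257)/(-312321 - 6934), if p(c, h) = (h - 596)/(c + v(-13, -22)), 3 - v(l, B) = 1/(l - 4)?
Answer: 717858731/1370242460 ≈ 0.52389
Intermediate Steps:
v(l, B) = 3 - 1/(-4 + l) (v(l, B) = 3 - 1/(l - 4) = 3 - 1/(-4 + l))
p(c, h) = (-596 + h)/(52/17 + c) (p(c, h) = (h - 596)/(c + (-13 + 3*(-13))/(-4 - 13)) = (-596 + h)/(c + (-13 - 39)/(-17)) = (-596 + h)/(c - 1/17*(-52)) = (-596 + h)/(c + 52/17) = (-596 + h)/(52/17 + c))
(p(-508, -382) - 167257)/(-312321 - 6934) = (17*(-596 - 382)/(52 + 17*(-508)) - 167257)/(-312321 - 6934) = (17*(-978)/(52 - 8636) - 167257)/(-319255) = (17*(-978)/(-8584) - 167257)*(-1/319255) = (17*(-1/8584)*(-978) - 167257)*(-1/319255) = (8313/4292 - 167257)*(-1/319255) = -717858731/4292*(-1/319255) = 717858731/1370242460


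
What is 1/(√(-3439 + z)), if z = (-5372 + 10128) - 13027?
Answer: -I*√11710/11710 ≈ -0.0092411*I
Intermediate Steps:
z = -8271 (z = 4756 - 13027 = -8271)
1/(√(-3439 + z)) = 1/(√(-3439 - 8271)) = 1/(√(-11710)) = 1/(I*√11710) = -I*√11710/11710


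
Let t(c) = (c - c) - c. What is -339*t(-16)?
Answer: -5424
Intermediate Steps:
t(c) = -c (t(c) = 0 - c = -c)
-339*t(-16) = -(-339)*(-16) = -339*16 = -5424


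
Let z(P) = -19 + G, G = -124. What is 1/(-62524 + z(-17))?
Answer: -1/62667 ≈ -1.5957e-5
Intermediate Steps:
z(P) = -143 (z(P) = -19 - 124 = -143)
1/(-62524 + z(-17)) = 1/(-62524 - 143) = 1/(-62667) = -1/62667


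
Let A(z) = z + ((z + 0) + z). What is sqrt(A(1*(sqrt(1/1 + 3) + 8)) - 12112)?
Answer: I*sqrt(12082) ≈ 109.92*I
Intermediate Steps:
A(z) = 3*z (A(z) = z + (z + z) = z + 2*z = 3*z)
sqrt(A(1*(sqrt(1/1 + 3) + 8)) - 12112) = sqrt(3*(1*(sqrt(1/1 + 3) + 8)) - 12112) = sqrt(3*(1*(sqrt(1 + 3) + 8)) - 12112) = sqrt(3*(1*(sqrt(4) + 8)) - 12112) = sqrt(3*(1*(2 + 8)) - 12112) = sqrt(3*(1*10) - 12112) = sqrt(3*10 - 12112) = sqrt(30 - 12112) = sqrt(-12082) = I*sqrt(12082)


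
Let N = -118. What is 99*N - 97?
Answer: -11779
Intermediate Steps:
99*N - 97 = 99*(-118) - 97 = -11682 - 97 = -11779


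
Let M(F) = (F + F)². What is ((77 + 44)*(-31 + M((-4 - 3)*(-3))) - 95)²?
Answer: 43931321604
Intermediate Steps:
M(F) = 4*F² (M(F) = (2*F)² = 4*F²)
((77 + 44)*(-31 + M((-4 - 3)*(-3))) - 95)² = ((77 + 44)*(-31 + 4*((-4 - 3)*(-3))²) - 95)² = (121*(-31 + 4*(-7*(-3))²) - 95)² = (121*(-31 + 4*21²) - 95)² = (121*(-31 + 4*441) - 95)² = (121*(-31 + 1764) - 95)² = (121*1733 - 95)² = (209693 - 95)² = 209598² = 43931321604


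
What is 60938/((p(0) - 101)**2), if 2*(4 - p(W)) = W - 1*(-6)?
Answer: 30469/5000 ≈ 6.0938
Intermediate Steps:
p(W) = 1 - W/2 (p(W) = 4 - (W - 1*(-6))/2 = 4 - (W + 6)/2 = 4 - (6 + W)/2 = 4 + (-3 - W/2) = 1 - W/2)
60938/((p(0) - 101)**2) = 60938/(((1 - 1/2*0) - 101)**2) = 60938/(((1 + 0) - 101)**2) = 60938/((1 - 101)**2) = 60938/((-100)**2) = 60938/10000 = 60938*(1/10000) = 30469/5000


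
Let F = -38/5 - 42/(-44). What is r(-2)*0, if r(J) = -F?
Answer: 0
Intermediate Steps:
F = -731/110 (F = -38*1/5 - 42*(-1/44) = -38/5 + 21/22 = -731/110 ≈ -6.6455)
r(J) = 731/110 (r(J) = -1*(-731/110) = 731/110)
r(-2)*0 = (731/110)*0 = 0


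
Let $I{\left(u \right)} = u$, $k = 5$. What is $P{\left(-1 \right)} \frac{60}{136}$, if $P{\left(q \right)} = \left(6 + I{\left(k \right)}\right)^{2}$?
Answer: $\frac{1815}{34} \approx 53.382$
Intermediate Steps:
$P{\left(q \right)} = 121$ ($P{\left(q \right)} = \left(6 + 5\right)^{2} = 11^{2} = 121$)
$P{\left(-1 \right)} \frac{60}{136} = 121 \cdot \frac{60}{136} = 121 \cdot 60 \cdot \frac{1}{136} = 121 \cdot \frac{15}{34} = \frac{1815}{34}$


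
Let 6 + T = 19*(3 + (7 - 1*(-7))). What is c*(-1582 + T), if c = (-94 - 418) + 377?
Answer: 170775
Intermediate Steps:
T = 317 (T = -6 + 19*(3 + (7 - 1*(-7))) = -6 + 19*(3 + (7 + 7)) = -6 + 19*(3 + 14) = -6 + 19*17 = -6 + 323 = 317)
c = -135 (c = -512 + 377 = -135)
c*(-1582 + T) = -135*(-1582 + 317) = -135*(-1265) = 170775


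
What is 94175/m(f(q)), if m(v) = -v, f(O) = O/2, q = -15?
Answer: 37670/3 ≈ 12557.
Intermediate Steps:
f(O) = O/2 (f(O) = O*(½) = O/2)
94175/m(f(q)) = 94175/((-(-15)/2)) = 94175/((-1*(-15/2))) = 94175/(15/2) = 94175*(2/15) = 37670/3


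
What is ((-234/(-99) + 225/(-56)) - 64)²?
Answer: 1635636249/379456 ≈ 4310.5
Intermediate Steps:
((-234/(-99) + 225/(-56)) - 64)² = ((-234*(-1/99) + 225*(-1/56)) - 64)² = ((26/11 - 225/56) - 64)² = (-1019/616 - 64)² = (-40443/616)² = 1635636249/379456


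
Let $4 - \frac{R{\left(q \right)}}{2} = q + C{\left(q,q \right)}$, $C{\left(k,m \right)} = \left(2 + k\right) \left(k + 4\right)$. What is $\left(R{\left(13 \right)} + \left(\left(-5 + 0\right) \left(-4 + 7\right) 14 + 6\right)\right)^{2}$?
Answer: $535824$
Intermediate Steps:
$C{\left(k,m \right)} = \left(2 + k\right) \left(4 + k\right)$
$R{\left(q \right)} = -8 - 14 q - 2 q^{2}$ ($R{\left(q \right)} = 8 - 2 \left(q + \left(8 + q^{2} + 6 q\right)\right) = 8 - 2 \left(8 + q^{2} + 7 q\right) = 8 - \left(16 + 2 q^{2} + 14 q\right) = -8 - 14 q - 2 q^{2}$)
$\left(R{\left(13 \right)} + \left(\left(-5 + 0\right) \left(-4 + 7\right) 14 + 6\right)\right)^{2} = \left(\left(-8 - 182 - 2 \cdot 13^{2}\right) + \left(\left(-5 + 0\right) \left(-4 + 7\right) 14 + 6\right)\right)^{2} = \left(\left(-8 - 182 - 338\right) + \left(\left(-5\right) 3 \cdot 14 + 6\right)\right)^{2} = \left(\left(-8 - 182 - 338\right) + \left(\left(-15\right) 14 + 6\right)\right)^{2} = \left(-528 + \left(-210 + 6\right)\right)^{2} = \left(-528 - 204\right)^{2} = \left(-732\right)^{2} = 535824$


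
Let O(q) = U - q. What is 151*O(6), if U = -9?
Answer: -2265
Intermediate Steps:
O(q) = -9 - q
151*O(6) = 151*(-9 - 1*6) = 151*(-9 - 6) = 151*(-15) = -2265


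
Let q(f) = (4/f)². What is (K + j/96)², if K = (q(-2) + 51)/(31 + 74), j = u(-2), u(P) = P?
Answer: 28561/112896 ≈ 0.25299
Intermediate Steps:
j = -2
q(f) = 16/f²
K = 11/21 (K = (16/(-2)² + 51)/(31 + 74) = (16*(¼) + 51)/105 = (4 + 51)*(1/105) = 55*(1/105) = 11/21 ≈ 0.52381)
(K + j/96)² = (11/21 - 2/96)² = (11/21 - 2*1/96)² = (11/21 - 1/48)² = (169/336)² = 28561/112896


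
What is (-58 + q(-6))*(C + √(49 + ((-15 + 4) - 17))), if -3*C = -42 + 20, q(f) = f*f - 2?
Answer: -176 - 24*√21 ≈ -285.98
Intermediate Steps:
q(f) = -2 + f² (q(f) = f² - 2 = -2 + f²)
C = 22/3 (C = -(-42 + 20)/3 = -⅓*(-22) = 22/3 ≈ 7.3333)
(-58 + q(-6))*(C + √(49 + ((-15 + 4) - 17))) = (-58 + (-2 + (-6)²))*(22/3 + √(49 + ((-15 + 4) - 17))) = (-58 + (-2 + 36))*(22/3 + √(49 + (-11 - 17))) = (-58 + 34)*(22/3 + √(49 - 28)) = -24*(22/3 + √21) = -176 - 24*√21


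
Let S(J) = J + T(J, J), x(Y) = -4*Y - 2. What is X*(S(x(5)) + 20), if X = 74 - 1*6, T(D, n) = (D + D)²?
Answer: 131512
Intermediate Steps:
T(D, n) = 4*D² (T(D, n) = (2*D)² = 4*D²)
x(Y) = -2 - 4*Y
X = 68 (X = 74 - 6 = 68)
S(J) = J + 4*J²
X*(S(x(5)) + 20) = 68*((-2 - 4*5)*(1 + 4*(-2 - 4*5)) + 20) = 68*((-2 - 20)*(1 + 4*(-2 - 20)) + 20) = 68*(-22*(1 + 4*(-22)) + 20) = 68*(-22*(1 - 88) + 20) = 68*(-22*(-87) + 20) = 68*(1914 + 20) = 68*1934 = 131512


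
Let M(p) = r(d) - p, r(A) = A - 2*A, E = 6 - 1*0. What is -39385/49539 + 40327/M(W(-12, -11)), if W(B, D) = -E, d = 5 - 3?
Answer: 1997601713/198156 ≈ 10081.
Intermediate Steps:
d = 2
E = 6 (E = 6 + 0 = 6)
r(A) = -A
W(B, D) = -6 (W(B, D) = -1*6 = -6)
M(p) = -2 - p (M(p) = -1*2 - p = -2 - p)
-39385/49539 + 40327/M(W(-12, -11)) = -39385/49539 + 40327/(-2 - 1*(-6)) = -39385*1/49539 + 40327/(-2 + 6) = -39385/49539 + 40327/4 = 1997601713/198156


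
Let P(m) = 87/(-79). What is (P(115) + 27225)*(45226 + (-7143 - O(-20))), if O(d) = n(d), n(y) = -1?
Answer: 81906801792/79 ≈ 1.0368e+9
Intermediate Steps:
P(m) = -87/79 (P(m) = 87*(-1/79) = -87/79)
O(d) = -1
(P(115) + 27225)*(45226 + (-7143 - O(-20))) = (-87/79 + 27225)*(45226 + (-7143 - 1*(-1))) = 2150688*(45226 + (-7143 + 1))/79 = 2150688*(45226 - 7142)/79 = (2150688/79)*38084 = 81906801792/79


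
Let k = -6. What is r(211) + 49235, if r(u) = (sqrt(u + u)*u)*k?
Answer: 49235 - 1266*sqrt(422) ≈ 23228.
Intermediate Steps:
r(u) = -6*sqrt(2)*u**(3/2) (r(u) = (sqrt(u + u)*u)*(-6) = (sqrt(2*u)*u)*(-6) = ((sqrt(2)*sqrt(u))*u)*(-6) = (sqrt(2)*u**(3/2))*(-6) = -6*sqrt(2)*u**(3/2))
r(211) + 49235 = -6*sqrt(2)*211**(3/2) + 49235 = -6*sqrt(2)*211*sqrt(211) + 49235 = -1266*sqrt(422) + 49235 = 49235 - 1266*sqrt(422)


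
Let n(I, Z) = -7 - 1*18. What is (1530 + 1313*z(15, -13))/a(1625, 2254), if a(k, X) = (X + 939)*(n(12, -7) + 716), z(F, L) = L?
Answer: -15539/2206363 ≈ -0.0070428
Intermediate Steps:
n(I, Z) = -25 (n(I, Z) = -7 - 18 = -25)
a(k, X) = 648849 + 691*X (a(k, X) = (X + 939)*(-25 + 716) = (939 + X)*691 = 648849 + 691*X)
(1530 + 1313*z(15, -13))/a(1625, 2254) = (1530 + 1313*(-13))/(648849 + 691*2254) = (1530 - 17069)/(648849 + 1557514) = -15539/2206363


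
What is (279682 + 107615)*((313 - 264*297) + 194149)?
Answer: 44947366038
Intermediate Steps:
(279682 + 107615)*((313 - 264*297) + 194149) = 387297*((313 - 78408) + 194149) = 387297*(-78095 + 194149) = 387297*116054 = 44947366038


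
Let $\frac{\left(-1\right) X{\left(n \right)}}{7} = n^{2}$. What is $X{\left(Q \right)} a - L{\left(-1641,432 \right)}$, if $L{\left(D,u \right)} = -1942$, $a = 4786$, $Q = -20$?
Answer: $-13398858$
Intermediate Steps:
$X{\left(n \right)} = - 7 n^{2}$
$X{\left(Q \right)} a - L{\left(-1641,432 \right)} = - 7 \left(-20\right)^{2} \cdot 4786 - -1942 = \left(-7\right) 400 \cdot 4786 + 1942 = \left(-2800\right) 4786 + 1942 = -13400800 + 1942 = -13398858$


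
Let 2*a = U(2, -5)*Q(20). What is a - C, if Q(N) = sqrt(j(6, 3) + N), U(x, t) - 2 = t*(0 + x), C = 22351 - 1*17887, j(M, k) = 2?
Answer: -4464 - 4*sqrt(22) ≈ -4482.8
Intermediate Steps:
C = 4464 (C = 22351 - 17887 = 4464)
U(x, t) = 2 + t*x (U(x, t) = 2 + t*(0 + x) = 2 + t*x)
Q(N) = sqrt(2 + N)
a = -4*sqrt(22) (a = ((2 - 5*2)*sqrt(2 + 20))/2 = ((2 - 10)*sqrt(22))/2 = (-8*sqrt(22))/2 = -4*sqrt(22) ≈ -18.762)
a - C = -4*sqrt(22) - 1*4464 = -4*sqrt(22) - 4464 = -4464 - 4*sqrt(22)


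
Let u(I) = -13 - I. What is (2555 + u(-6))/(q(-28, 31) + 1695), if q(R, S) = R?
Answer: 2548/1667 ≈ 1.5285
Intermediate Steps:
(2555 + u(-6))/(q(-28, 31) + 1695) = (2555 + (-13 - 1*(-6)))/(-28 + 1695) = (2555 + (-13 + 6))/1667 = (2555 - 7)*(1/1667) = 2548*(1/1667) = 2548/1667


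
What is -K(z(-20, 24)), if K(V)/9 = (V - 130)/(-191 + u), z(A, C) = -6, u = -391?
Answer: -204/97 ≈ -2.1031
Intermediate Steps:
K(V) = 195/97 - 3*V/194 (K(V) = 9*((V - 130)/(-191 - 391)) = 9*((-130 + V)/(-582)) = 9*((-130 + V)*(-1/582)) = 9*(65/291 - V/582) = 195/97 - 3*V/194)
-K(z(-20, 24)) = -(195/97 - 3/194*(-6)) = -(195/97 + 9/97) = -1*204/97 = -204/97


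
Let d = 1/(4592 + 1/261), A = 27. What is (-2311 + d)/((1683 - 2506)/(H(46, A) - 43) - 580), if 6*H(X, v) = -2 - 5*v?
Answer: 547028248195/134330535553 ≈ 4.0723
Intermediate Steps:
d = 261/1198513 (d = 1/(4592 + 1/261) = 1/(1198513/261) = 261/1198513 ≈ 0.00021777)
H(X, v) = -1/3 - 5*v/6 (H(X, v) = (-2 - 5*v)/6 = -1/3 - 5*v/6)
(-2311 + d)/((1683 - 2506)/(H(46, A) - 43) - 580) = (-2311 + 261/1198513)/((1683 - 2506)/((-1/3 - 5/6*27) - 43) - 580) = -2769763282/(1198513*(-823/((-1/3 - 45/2) - 43) - 580)) = -2769763282/(1198513*(-823/(-137/6 - 43) - 580)) = -2769763282/(1198513*(-823/(-395/6) - 580)) = -2769763282/(1198513*(-823*(-6/395) - 580)) = -2769763282/(1198513*(4938/395 - 580)) = -2769763282/(1198513*(-224162/395)) = -2769763282/1198513*(-395/224162) = 547028248195/134330535553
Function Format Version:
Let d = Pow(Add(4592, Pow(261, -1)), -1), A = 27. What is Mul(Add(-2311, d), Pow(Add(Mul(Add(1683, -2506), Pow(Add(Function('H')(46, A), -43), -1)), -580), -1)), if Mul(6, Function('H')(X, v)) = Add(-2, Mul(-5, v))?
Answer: Rational(547028248195, 134330535553) ≈ 4.0723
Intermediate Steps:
d = Rational(261, 1198513) (d = Pow(Add(4592, Rational(1, 261)), -1) = Pow(Rational(1198513, 261), -1) = Rational(261, 1198513) ≈ 0.00021777)
Function('H')(X, v) = Add(Rational(-1, 3), Mul(Rational(-5, 6), v)) (Function('H')(X, v) = Mul(Rational(1, 6), Add(-2, Mul(-5, v))) = Add(Rational(-1, 3), Mul(Rational(-5, 6), v)))
Mul(Add(-2311, d), Pow(Add(Mul(Add(1683, -2506), Pow(Add(Function('H')(46, A), -43), -1)), -580), -1)) = Mul(Add(-2311, Rational(261, 1198513)), Pow(Add(Mul(Add(1683, -2506), Pow(Add(Add(Rational(-1, 3), Mul(Rational(-5, 6), 27)), -43), -1)), -580), -1)) = Mul(Rational(-2769763282, 1198513), Pow(Add(Mul(-823, Pow(Add(Add(Rational(-1, 3), Rational(-45, 2)), -43), -1)), -580), -1)) = Mul(Rational(-2769763282, 1198513), Pow(Add(Mul(-823, Pow(Add(Rational(-137, 6), -43), -1)), -580), -1)) = Mul(Rational(-2769763282, 1198513), Pow(Add(Mul(-823, Pow(Rational(-395, 6), -1)), -580), -1)) = Mul(Rational(-2769763282, 1198513), Pow(Add(Mul(-823, Rational(-6, 395)), -580), -1)) = Mul(Rational(-2769763282, 1198513), Pow(Add(Rational(4938, 395), -580), -1)) = Mul(Rational(-2769763282, 1198513), Pow(Rational(-224162, 395), -1)) = Mul(Rational(-2769763282, 1198513), Rational(-395, 224162)) = Rational(547028248195, 134330535553)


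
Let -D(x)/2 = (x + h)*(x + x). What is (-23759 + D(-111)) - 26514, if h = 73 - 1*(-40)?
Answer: -49385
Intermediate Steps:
h = 113 (h = 73 + 40 = 113)
D(x) = -4*x*(113 + x) (D(x) = -2*(x + 113)*(x + x) = -2*(113 + x)*2*x = -4*x*(113 + x))
(-23759 + D(-111)) - 26514 = (-23759 - 4*(-111)*(113 - 111)) - 26514 = (-23759 - 4*(-111)*2) - 26514 = (-23759 + 888) - 26514 = -22871 - 26514 = -49385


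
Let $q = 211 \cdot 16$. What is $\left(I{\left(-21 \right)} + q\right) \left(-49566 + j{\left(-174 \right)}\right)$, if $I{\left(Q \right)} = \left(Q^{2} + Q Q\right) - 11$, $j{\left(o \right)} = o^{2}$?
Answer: $-81924630$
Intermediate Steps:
$I{\left(Q \right)} = -11 + 2 Q^{2}$ ($I{\left(Q \right)} = \left(Q^{2} + Q^{2}\right) - 11 = 2 Q^{2} - 11 = -11 + 2 Q^{2}$)
$q = 3376$
$\left(I{\left(-21 \right)} + q\right) \left(-49566 + j{\left(-174 \right)}\right) = \left(\left(-11 + 2 \left(-21\right)^{2}\right) + 3376\right) \left(-49566 + \left(-174\right)^{2}\right) = \left(\left(-11 + 2 \cdot 441\right) + 3376\right) \left(-49566 + 30276\right) = \left(\left(-11 + 882\right) + 3376\right) \left(-19290\right) = \left(871 + 3376\right) \left(-19290\right) = 4247 \left(-19290\right) = -81924630$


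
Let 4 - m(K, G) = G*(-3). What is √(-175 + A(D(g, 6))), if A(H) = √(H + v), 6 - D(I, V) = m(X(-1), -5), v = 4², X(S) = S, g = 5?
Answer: √(-175 + √33) ≈ 13.01*I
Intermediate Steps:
v = 16
m(K, G) = 4 + 3*G (m(K, G) = 4 - G*(-3) = 4 - (-3)*G = 4 + 3*G)
D(I, V) = 17 (D(I, V) = 6 - (4 + 3*(-5)) = 6 - (4 - 15) = 6 - 1*(-11) = 6 + 11 = 17)
A(H) = √(16 + H) (A(H) = √(H + 16) = √(16 + H))
√(-175 + A(D(g, 6))) = √(-175 + √(16 + 17)) = √(-175 + √33)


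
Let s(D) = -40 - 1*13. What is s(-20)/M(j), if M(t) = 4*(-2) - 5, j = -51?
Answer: 53/13 ≈ 4.0769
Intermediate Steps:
M(t) = -13 (M(t) = -8 - 5 = -13)
s(D) = -53 (s(D) = -40 - 13 = -53)
s(-20)/M(j) = -53/(-13) = -53*(-1/13) = 53/13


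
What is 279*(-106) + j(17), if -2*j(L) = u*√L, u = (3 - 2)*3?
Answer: -29574 - 3*√17/2 ≈ -29580.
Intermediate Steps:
u = 3 (u = 1*3 = 3)
j(L) = -3*√L/2
279*(-106) + j(17) = 279*(-106) - 3*√17/2 = -29574 - 3*√17/2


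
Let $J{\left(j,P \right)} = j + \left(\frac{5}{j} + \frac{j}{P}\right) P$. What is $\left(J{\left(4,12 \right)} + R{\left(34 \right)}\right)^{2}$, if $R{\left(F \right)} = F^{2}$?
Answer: $1390041$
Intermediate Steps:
$J{\left(j,P \right)} = j + P \left(\frac{5}{j} + \frac{j}{P}\right)$
$\left(J{\left(4,12 \right)} + R{\left(34 \right)}\right)^{2} = \left(\left(2 \cdot 4 + 5 \cdot 12 \cdot \frac{1}{4}\right) + 34^{2}\right)^{2} = \left(\left(8 + 5 \cdot 12 \cdot \frac{1}{4}\right) + 1156\right)^{2} = \left(\left(8 + 15\right) + 1156\right)^{2} = \left(23 + 1156\right)^{2} = 1179^{2} = 1390041$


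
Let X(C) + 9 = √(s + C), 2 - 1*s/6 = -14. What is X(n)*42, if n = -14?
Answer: -378 + 42*√82 ≈ 2.3262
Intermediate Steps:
s = 96 (s = 12 - 6*(-14) = 12 + 84 = 96)
X(C) = -9 + √(96 + C)
X(n)*42 = (-9 + √(96 - 14))*42 = (-9 + √82)*42 = -378 + 42*√82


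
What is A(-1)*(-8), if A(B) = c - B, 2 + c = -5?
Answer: 48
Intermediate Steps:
c = -7 (c = -2 - 5 = -7)
A(B) = -7 - B
A(-1)*(-8) = (-7 - 1*(-1))*(-8) = (-7 + 1)*(-8) = -6*(-8) = 48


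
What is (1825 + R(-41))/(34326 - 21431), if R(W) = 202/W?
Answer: 74623/528695 ≈ 0.14115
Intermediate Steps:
(1825 + R(-41))/(34326 - 21431) = (1825 + 202/(-41))/(34326 - 21431) = (1825 + 202*(-1/41))/12895 = (1825 - 202/41)*(1/12895) = (74623/41)*(1/12895) = 74623/528695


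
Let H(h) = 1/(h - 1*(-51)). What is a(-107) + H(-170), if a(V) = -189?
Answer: -22492/119 ≈ -189.01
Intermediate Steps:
H(h) = 1/(51 + h) (H(h) = 1/(h + 51) = 1/(51 + h))
a(-107) + H(-170) = -189 + 1/(51 - 170) = -189 + 1/(-119) = -189 - 1/119 = -22492/119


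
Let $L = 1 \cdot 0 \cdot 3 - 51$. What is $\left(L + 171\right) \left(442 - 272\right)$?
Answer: $20400$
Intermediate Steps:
$L = -51$ ($L = 0 \cdot 3 - 51 = 0 - 51 = -51$)
$\left(L + 171\right) \left(442 - 272\right) = \left(-51 + 171\right) \left(442 - 272\right) = 120 \cdot 170 = 20400$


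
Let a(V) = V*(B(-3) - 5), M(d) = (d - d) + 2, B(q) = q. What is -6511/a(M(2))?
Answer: 6511/16 ≈ 406.94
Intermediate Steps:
M(d) = 2 (M(d) = 0 + 2 = 2)
a(V) = -8*V (a(V) = V*(-3 - 5) = V*(-8) = -8*V)
-6511/a(M(2)) = -6511/((-8*2)) = -6511/(-16) = -6511*(-1/16) = 6511/16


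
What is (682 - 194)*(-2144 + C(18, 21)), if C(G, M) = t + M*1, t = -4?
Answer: -1037976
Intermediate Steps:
C(G, M) = -4 + M (C(G, M) = -4 + M*1 = -4 + M)
(682 - 194)*(-2144 + C(18, 21)) = (682 - 194)*(-2144 + (-4 + 21)) = 488*(-2144 + 17) = 488*(-2127) = -1037976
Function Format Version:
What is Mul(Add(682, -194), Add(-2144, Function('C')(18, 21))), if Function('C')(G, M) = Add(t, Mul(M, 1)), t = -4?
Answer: -1037976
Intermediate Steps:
Function('C')(G, M) = Add(-4, M) (Function('C')(G, M) = Add(-4, Mul(M, 1)) = Add(-4, M))
Mul(Add(682, -194), Add(-2144, Function('C')(18, 21))) = Mul(Add(682, -194), Add(-2144, Add(-4, 21))) = Mul(488, Add(-2144, 17)) = Mul(488, -2127) = -1037976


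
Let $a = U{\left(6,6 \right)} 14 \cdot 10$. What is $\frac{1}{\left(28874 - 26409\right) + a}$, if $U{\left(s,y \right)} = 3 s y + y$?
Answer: $\frac{1}{18425} \approx 5.4274 \cdot 10^{-5}$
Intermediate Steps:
$U{\left(s,y \right)} = y + 3 s y$ ($U{\left(s,y \right)} = 3 s y + y = y + 3 s y$)
$a = 15960$ ($a = 6 \left(1 + 3 \cdot 6\right) 14 \cdot 10 = 6 \left(1 + 18\right) 14 \cdot 10 = 6 \cdot 19 \cdot 14 \cdot 10 = 114 \cdot 14 \cdot 10 = 1596 \cdot 10 = 15960$)
$\frac{1}{\left(28874 - 26409\right) + a} = \frac{1}{\left(28874 - 26409\right) + 15960} = \frac{1}{2465 + 15960} = \frac{1}{18425}$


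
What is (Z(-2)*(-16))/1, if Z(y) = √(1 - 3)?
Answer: -16*I*√2 ≈ -22.627*I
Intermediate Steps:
Z(y) = I*√2 (Z(y) = √(-2) = I*√2)
(Z(-2)*(-16))/1 = ((I*√2)*(-16))/1 = -16*I*√2*1 = -16*I*√2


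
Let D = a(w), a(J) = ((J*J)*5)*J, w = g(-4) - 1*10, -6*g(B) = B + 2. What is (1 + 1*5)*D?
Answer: -243890/9 ≈ -27099.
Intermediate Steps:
g(B) = -⅓ - B/6 (g(B) = -(B + 2)/6 = -(2 + B)/6 = -⅓ - B/6)
w = -29/3 (w = (-⅓ - ⅙*(-4)) - 1*10 = (-⅓ + ⅔) - 10 = ⅓ - 10 = -29/3 ≈ -9.6667)
a(J) = 5*J³ (a(J) = (J²*5)*J = (5*J²)*J = 5*J³)
D = -121945/27 (D = 5*(-29/3)³ = 5*(-24389/27) = -121945/27 ≈ -4516.5)
(1 + 1*5)*D = (1 + 1*5)*(-121945/27) = (1 + 5)*(-121945/27) = 6*(-121945/27) = -243890/9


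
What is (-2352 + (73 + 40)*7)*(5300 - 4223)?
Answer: -1681197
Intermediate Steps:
(-2352 + (73 + 40)*7)*(5300 - 4223) = (-2352 + 113*7)*1077 = (-2352 + 791)*1077 = -1561*1077 = -1681197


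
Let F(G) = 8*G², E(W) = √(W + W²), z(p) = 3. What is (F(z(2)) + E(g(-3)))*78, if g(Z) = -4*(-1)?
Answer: 5616 + 156*√5 ≈ 5964.8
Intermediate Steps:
g(Z) = 4
(F(z(2)) + E(g(-3)))*78 = (8*3² + √(4*(1 + 4)))*78 = (8*9 + √(4*5))*78 = (72 + √20)*78 = (72 + 2*√5)*78 = 5616 + 156*√5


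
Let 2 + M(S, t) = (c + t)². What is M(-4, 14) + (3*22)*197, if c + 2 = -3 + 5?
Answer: 13196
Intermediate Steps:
c = 0 (c = -2 + (-3 + 5) = -2 + 2 = 0)
M(S, t) = -2 + t² (M(S, t) = -2 + (0 + t)² = -2 + t²)
M(-4, 14) + (3*22)*197 = (-2 + 14²) + (3*22)*197 = (-2 + 196) + 66*197 = 194 + 13002 = 13196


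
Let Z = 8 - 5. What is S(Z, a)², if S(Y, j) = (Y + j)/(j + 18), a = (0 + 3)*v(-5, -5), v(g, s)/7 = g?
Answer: 1156/841 ≈ 1.3746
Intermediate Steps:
v(g, s) = 7*g
a = -105 (a = (0 + 3)*(7*(-5)) = 3*(-35) = -105)
Z = 3
S(Y, j) = (Y + j)/(18 + j)
S(Z, a)² = ((3 - 105)/(18 - 105))² = (-102/(-87))² = (-1/87*(-102))² = (34/29)² = 1156/841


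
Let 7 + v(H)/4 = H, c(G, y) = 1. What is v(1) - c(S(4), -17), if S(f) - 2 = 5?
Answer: -25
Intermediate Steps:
S(f) = 7 (S(f) = 2 + 5 = 7)
v(H) = -28 + 4*H
v(1) - c(S(4), -17) = (-28 + 4*1) - 1*1 = (-28 + 4) - 1 = -24 - 1 = -25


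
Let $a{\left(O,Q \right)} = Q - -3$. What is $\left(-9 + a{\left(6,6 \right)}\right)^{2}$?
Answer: $0$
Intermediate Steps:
$a{\left(O,Q \right)} = 3 + Q$ ($a{\left(O,Q \right)} = Q + 3 = 3 + Q$)
$\left(-9 + a{\left(6,6 \right)}\right)^{2} = \left(-9 + \left(3 + 6\right)\right)^{2} = \left(-9 + 9\right)^{2} = 0^{2} = 0$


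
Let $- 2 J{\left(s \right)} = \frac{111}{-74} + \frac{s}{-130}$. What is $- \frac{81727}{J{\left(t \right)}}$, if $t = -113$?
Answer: $- \frac{10624510}{41} \approx -2.5913 \cdot 10^{5}$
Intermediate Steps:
$J{\left(s \right)} = \frac{3}{4} + \frac{s}{260}$ ($J{\left(s \right)} = - \frac{\frac{111}{-74} + \frac{s}{-130}}{2} = - \frac{111 \left(- \frac{1}{74}\right) + s \left(- \frac{1}{130}\right)}{2} = - \frac{- \frac{3}{2} - \frac{s}{130}}{2} = \frac{3}{4} + \frac{s}{260}$)
$- \frac{81727}{J{\left(t \right)}} = - \frac{81727}{\frac{3}{4} + \frac{1}{260} \left(-113\right)} = - \frac{81727}{\frac{3}{4} - \frac{113}{260}} = - \frac{81727}{\frac{41}{130}} = \left(-81727\right) \frac{130}{41} = - \frac{10624510}{41}$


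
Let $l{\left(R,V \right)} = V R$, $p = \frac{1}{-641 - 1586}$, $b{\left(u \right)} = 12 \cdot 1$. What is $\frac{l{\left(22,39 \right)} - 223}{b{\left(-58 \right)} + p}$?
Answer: $\frac{1414145}{26723} \approx 52.919$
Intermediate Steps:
$b{\left(u \right)} = 12$
$p = - \frac{1}{2227}$ ($p = \frac{1}{-2227} = - \frac{1}{2227} \approx -0.00044903$)
$l{\left(R,V \right)} = R V$
$\frac{l{\left(22,39 \right)} - 223}{b{\left(-58 \right)} + p} = \frac{22 \cdot 39 - 223}{12 - \frac{1}{2227}} = \frac{858 - 223}{\frac{26723}{2227}} = 635 \cdot \frac{2227}{26723} = \frac{1414145}{26723}$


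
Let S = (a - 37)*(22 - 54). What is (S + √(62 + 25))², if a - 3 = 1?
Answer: (1056 + √87)² ≈ 1.1349e+6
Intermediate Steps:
a = 4 (a = 3 + 1 = 4)
S = 1056 (S = (4 - 37)*(22 - 54) = -33*(-32) = 1056)
(S + √(62 + 25))² = (1056 + √(62 + 25))² = (1056 + √87)²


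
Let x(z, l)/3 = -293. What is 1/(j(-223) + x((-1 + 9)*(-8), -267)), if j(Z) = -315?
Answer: -1/1194 ≈ -0.00083752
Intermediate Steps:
x(z, l) = -879 (x(z, l) = 3*(-293) = -879)
1/(j(-223) + x((-1 + 9)*(-8), -267)) = 1/(-315 - 879) = 1/(-1194) = -1/1194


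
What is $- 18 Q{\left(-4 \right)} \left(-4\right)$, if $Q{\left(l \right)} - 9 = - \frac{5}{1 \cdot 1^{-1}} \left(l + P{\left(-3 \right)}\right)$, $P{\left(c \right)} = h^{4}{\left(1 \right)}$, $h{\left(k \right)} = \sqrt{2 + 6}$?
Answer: $-20952$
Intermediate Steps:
$h{\left(k \right)} = 2 \sqrt{2}$ ($h{\left(k \right)} = \sqrt{8} = 2 \sqrt{2}$)
$P{\left(c \right)} = 64$ ($P{\left(c \right)} = \left(2 \sqrt{2}\right)^{4} = 64$)
$Q{\left(l \right)} = -311 - 5 l$ ($Q{\left(l \right)} = 9 + - \frac{5}{1 \cdot 1^{-1}} \left(l + 64\right) = 9 + - \frac{5}{1 \cdot 1} \left(64 + l\right) = 9 + - \frac{5}{1} \left(64 + l\right) = 9 + \left(-5\right) 1 \left(64 + l\right) = 9 - 5 \left(64 + l\right) = 9 - \left(320 + 5 l\right) = -311 - 5 l$)
$- 18 Q{\left(-4 \right)} \left(-4\right) = - 18 \left(-311 - -20\right) \left(-4\right) = - 18 \left(-311 + 20\right) \left(-4\right) = \left(-18\right) \left(-291\right) \left(-4\right) = 5238 \left(-4\right) = -20952$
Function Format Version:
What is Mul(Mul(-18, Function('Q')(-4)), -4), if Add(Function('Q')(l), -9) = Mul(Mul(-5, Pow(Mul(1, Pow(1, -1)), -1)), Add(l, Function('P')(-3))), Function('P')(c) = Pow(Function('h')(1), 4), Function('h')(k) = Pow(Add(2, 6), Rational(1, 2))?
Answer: -20952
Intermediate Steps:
Function('h')(k) = Mul(2, Pow(2, Rational(1, 2))) (Function('h')(k) = Pow(8, Rational(1, 2)) = Mul(2, Pow(2, Rational(1, 2))))
Function('P')(c) = 64 (Function('P')(c) = Pow(Mul(2, Pow(2, Rational(1, 2))), 4) = 64)
Function('Q')(l) = Add(-311, Mul(-5, l)) (Function('Q')(l) = Add(9, Mul(Mul(-5, Pow(Mul(1, Pow(1, -1)), -1)), Add(l, 64))) = Add(9, Mul(Mul(-5, Pow(Mul(1, 1), -1)), Add(64, l))) = Add(9, Mul(Mul(-5, Pow(1, -1)), Add(64, l))) = Add(9, Mul(Mul(-5, 1), Add(64, l))) = Add(9, Mul(-5, Add(64, l))) = Add(9, Add(-320, Mul(-5, l))) = Add(-311, Mul(-5, l)))
Mul(Mul(-18, Function('Q')(-4)), -4) = Mul(Mul(-18, Add(-311, Mul(-5, -4))), -4) = Mul(Mul(-18, Add(-311, 20)), -4) = Mul(Mul(-18, -291), -4) = Mul(5238, -4) = -20952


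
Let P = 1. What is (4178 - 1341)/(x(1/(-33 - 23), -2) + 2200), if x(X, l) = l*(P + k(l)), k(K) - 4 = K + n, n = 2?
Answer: 2837/2190 ≈ 1.2954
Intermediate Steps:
k(K) = 6 + K (k(K) = 4 + (K + 2) = 4 + (2 + K) = 6 + K)
x(X, l) = l*(7 + l) (x(X, l) = l*(1 + (6 + l)) = l*(7 + l))
(4178 - 1341)/(x(1/(-33 - 23), -2) + 2200) = (4178 - 1341)/(-2*(7 - 2) + 2200) = 2837/(-2*5 + 2200) = 2837/(-10 + 2200) = 2837/2190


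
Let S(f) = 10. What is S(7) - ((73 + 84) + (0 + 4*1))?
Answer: -151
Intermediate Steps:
S(7) - ((73 + 84) + (0 + 4*1)) = 10 - ((73 + 84) + (0 + 4*1)) = 10 - (157 + (0 + 4)) = 10 - (157 + 4) = 10 - 1*161 = 10 - 161 = -151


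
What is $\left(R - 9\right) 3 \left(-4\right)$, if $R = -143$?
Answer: $1824$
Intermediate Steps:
$\left(R - 9\right) 3 \left(-4\right) = \left(-143 - 9\right) 3 \left(-4\right) = \left(-152\right) \left(-12\right) = 1824$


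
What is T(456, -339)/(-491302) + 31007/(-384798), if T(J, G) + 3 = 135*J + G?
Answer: -1020799081/4975053342 ≈ -0.20518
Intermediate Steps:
T(J, G) = -3 + G + 135*J (T(J, G) = -3 + (135*J + G) = -3 + (G + 135*J) = -3 + G + 135*J)
T(456, -339)/(-491302) + 31007/(-384798) = (-3 - 339 + 135*456)/(-491302) + 31007/(-384798) = (-3 - 339 + 61560)*(-1/491302) + 31007*(-1/384798) = 61218*(-1/491302) - 31007/384798 = -1611/12929 - 31007/384798 = -1020799081/4975053342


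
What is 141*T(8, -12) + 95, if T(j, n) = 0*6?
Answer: 95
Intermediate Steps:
T(j, n) = 0
141*T(8, -12) + 95 = 141*0 + 95 = 0 + 95 = 95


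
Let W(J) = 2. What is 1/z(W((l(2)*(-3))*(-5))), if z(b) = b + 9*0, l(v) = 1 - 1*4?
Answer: ½ ≈ 0.50000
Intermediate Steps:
l(v) = -3 (l(v) = 1 - 4 = -3)
z(b) = b (z(b) = b + 0 = b)
1/z(W((l(2)*(-3))*(-5))) = 1/2 = ½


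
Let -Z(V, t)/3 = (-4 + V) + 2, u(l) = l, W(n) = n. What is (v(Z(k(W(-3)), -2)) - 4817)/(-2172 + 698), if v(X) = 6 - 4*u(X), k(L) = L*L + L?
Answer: 433/134 ≈ 3.2313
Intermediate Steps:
k(L) = L + L² (k(L) = L² + L = L + L²)
Z(V, t) = 6 - 3*V (Z(V, t) = -3*((-4 + V) + 2) = -3*(-2 + V) = 6 - 3*V)
v(X) = 6 - 4*X
(v(Z(k(W(-3)), -2)) - 4817)/(-2172 + 698) = ((6 - 4*(6 - (-9)*(1 - 3))) - 4817)/(-2172 + 698) = ((6 - 4*(6 - (-9)*(-2))) - 4817)/(-1474) = ((6 - 4*(6 - 3*6)) - 4817)*(-1/1474) = ((6 - 4*(6 - 18)) - 4817)*(-1/1474) = ((6 - 4*(-12)) - 4817)*(-1/1474) = ((6 + 48) - 4817)*(-1/1474) = (54 - 4817)*(-1/1474) = -4763*(-1/1474) = 433/134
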